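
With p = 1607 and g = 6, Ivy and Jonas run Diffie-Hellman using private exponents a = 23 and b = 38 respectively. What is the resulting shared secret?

Ivy sends A = g^a mod p = 6^23 mod 1607.
6^1 ≡ 6 (mod 1607)
6^2 = (6^1)^2 ≡ 6^2 = 36 ≡ 36 (mod 1607)
6^4 = (6^2)^2 ≡ 36^2 = 1296 ≡ 1296 (mod 1607)
6^8 = (6^4)^2 ≡ 1296^2 = 1679616 ≡ 301 (mod 1607)
6^16 = (6^8)^2 ≡ 301^2 = 90601 ≡ 609 (mod 1607)
6^23 = 6^16 · 6^4 · 6^2 · 6^1 ≡ 609 · 1296 · 36 · 6 ≡ 822 (mod 1607).
So A = 822. Jonas then computes K = A^b mod p = 822^38 mod 1607.
822^1 ≡ 822 (mod 1607)
822^2 = (822^1)^2 ≡ 822^2 = 675684 ≡ 744 (mod 1607)
822^4 = (822^2)^2 ≡ 744^2 = 553536 ≡ 728 (mod 1607)
822^8 = (822^4)^2 ≡ 728^2 = 529984 ≡ 1281 (mod 1607)
822^16 = (822^8)^2 ≡ 1281^2 = 1640961 ≡ 214 (mod 1607)
822^32 = (822^16)^2 ≡ 214^2 = 45796 ≡ 800 (mod 1607)
822^38 = 822^32 · 822^4 · 822^2 ≡ 800 · 728 · 744 ≡ 548 (mod 1607).

548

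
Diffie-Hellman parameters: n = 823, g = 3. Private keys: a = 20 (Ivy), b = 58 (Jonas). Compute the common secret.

Jonas sends B = g^b mod n = 3^58 mod 823.
3^1 ≡ 3 (mod 823)
3^2 = (3^1)^2 ≡ 3^2 = 9 ≡ 9 (mod 823)
3^4 = (3^2)^2 ≡ 9^2 = 81 ≡ 81 (mod 823)
3^8 = (3^4)^2 ≡ 81^2 = 6561 ≡ 800 (mod 823)
3^16 = (3^8)^2 ≡ 800^2 = 640000 ≡ 529 (mod 823)
3^32 = (3^16)^2 ≡ 529^2 = 279841 ≡ 21 (mod 823)
3^58 = 3^32 · 3^16 · 3^8 · 3^2 ≡ 21 · 529 · 800 · 9 ≡ 722 (mod 823).
So B = 722. Ivy then computes K = B^a mod n = 722^20 mod 823.
722^1 ≡ 722 (mod 823)
722^2 = (722^1)^2 ≡ 722^2 = 521284 ≡ 325 (mod 823)
722^4 = (722^2)^2 ≡ 325^2 = 105625 ≡ 281 (mod 823)
722^8 = (722^4)^2 ≡ 281^2 = 78961 ≡ 776 (mod 823)
722^16 = (722^8)^2 ≡ 776^2 = 602176 ≡ 563 (mod 823)
722^20 = 722^16 · 722^4 ≡ 563 · 281 ≡ 187 (mod 823).

187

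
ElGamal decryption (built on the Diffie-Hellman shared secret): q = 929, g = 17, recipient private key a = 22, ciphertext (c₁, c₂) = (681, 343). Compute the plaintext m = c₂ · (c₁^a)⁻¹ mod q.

802

Shared mask s = c₁^a mod q = 681^22 mod 929.
681^1 ≡ 681 (mod 929)
681^2 = (681^1)^2 ≡ 681^2 = 463761 ≡ 190 (mod 929)
681^4 = (681^2)^2 ≡ 190^2 = 36100 ≡ 798 (mod 929)
681^8 = (681^4)^2 ≡ 798^2 = 636804 ≡ 439 (mod 929)
681^16 = (681^8)^2 ≡ 439^2 = 192721 ≡ 418 (mod 929)
681^22 = 681^16 · 681^4 · 681^2 ≡ 418 · 798 · 190 ≡ 780 (mod 929).
So s = 780; s⁻¹ ≡ 823 (mod 929).
m = c₂ · s⁻¹ mod 929 = 343 · 823 mod 929 = 802.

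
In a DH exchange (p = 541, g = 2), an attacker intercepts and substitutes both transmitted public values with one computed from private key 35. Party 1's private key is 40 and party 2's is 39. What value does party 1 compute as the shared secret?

Party 1 receives an attacker's public value M = 2^35 mod 541 instead of the honest one.
2^1 ≡ 2 (mod 541)
2^2 = (2^1)^2 ≡ 2^2 = 4 ≡ 4 (mod 541)
2^4 = (2^2)^2 ≡ 4^2 = 16 ≡ 16 (mod 541)
2^8 = (2^4)^2 ≡ 16^2 = 256 ≡ 256 (mod 541)
2^16 = (2^8)^2 ≡ 256^2 = 65536 ≡ 75 (mod 541)
2^32 = (2^16)^2 ≡ 75^2 = 5625 ≡ 215 (mod 541)
2^35 = 2^32 · 2^2 · 2^1 ≡ 215 · 4 · 2 ≡ 97 (mod 541).
So M = 97. Party 1 computes K = M^40 mod 541.
97^1 ≡ 97 (mod 541)
97^2 = (97^1)^2 ≡ 97^2 = 9409 ≡ 212 (mod 541)
97^4 = (97^2)^2 ≡ 212^2 = 44944 ≡ 41 (mod 541)
97^8 = (97^4)^2 ≡ 41^2 = 1681 ≡ 58 (mod 541)
97^16 = (97^8)^2 ≡ 58^2 = 3364 ≡ 118 (mod 541)
97^32 = (97^16)^2 ≡ 118^2 = 13924 ≡ 399 (mod 541)
97^40 = 97^32 · 97^8 ≡ 399 · 58 ≡ 420 (mod 541).

420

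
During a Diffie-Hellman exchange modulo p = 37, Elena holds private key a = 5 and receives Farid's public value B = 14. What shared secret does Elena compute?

29

Shared key K = 14^5 mod 37.
14^1 ≡ 14 (mod 37)
14^2 = (14^1)^2 ≡ 14^2 = 196 ≡ 11 (mod 37)
14^4 = (14^2)^2 ≡ 11^2 = 121 ≡ 10 (mod 37)
14^5 = 14^4 · 14^1 ≡ 10 · 14 ≡ 29 (mod 37).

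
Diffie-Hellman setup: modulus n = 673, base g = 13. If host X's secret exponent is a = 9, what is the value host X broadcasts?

12

Public value = 13^9 (mod 673).
13^1 ≡ 13 (mod 673)
13^2 = (13^1)^2 ≡ 13^2 = 169 ≡ 169 (mod 673)
13^4 = (13^2)^2 ≡ 169^2 = 28561 ≡ 295 (mod 673)
13^8 = (13^4)^2 ≡ 295^2 = 87025 ≡ 208 (mod 673)
13^9 = 13^8 · 13^1 ≡ 208 · 13 ≡ 12 (mod 673).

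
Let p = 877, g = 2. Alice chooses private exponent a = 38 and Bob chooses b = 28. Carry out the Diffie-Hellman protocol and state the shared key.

804

Alice sends A = g^a mod p = 2^38 mod 877.
2^1 ≡ 2 (mod 877)
2^2 = (2^1)^2 ≡ 2^2 = 4 ≡ 4 (mod 877)
2^4 = (2^2)^2 ≡ 4^2 = 16 ≡ 16 (mod 877)
2^8 = (2^4)^2 ≡ 16^2 = 256 ≡ 256 (mod 877)
2^16 = (2^8)^2 ≡ 256^2 = 65536 ≡ 638 (mod 877)
2^32 = (2^16)^2 ≡ 638^2 = 407044 ≡ 116 (mod 877)
2^38 = 2^32 · 2^4 · 2^2 ≡ 116 · 16 · 4 ≡ 408 (mod 877).
So A = 408. Bob then computes K = A^b mod p = 408^28 mod 877.
408^1 ≡ 408 (mod 877)
408^2 = (408^1)^2 ≡ 408^2 = 166464 ≡ 711 (mod 877)
408^4 = (408^2)^2 ≡ 711^2 = 505521 ≡ 369 (mod 877)
408^8 = (408^4)^2 ≡ 369^2 = 136161 ≡ 226 (mod 877)
408^16 = (408^8)^2 ≡ 226^2 = 51076 ≡ 210 (mod 877)
408^28 = 408^16 · 408^8 · 408^4 ≡ 210 · 226 · 369 ≡ 804 (mod 877).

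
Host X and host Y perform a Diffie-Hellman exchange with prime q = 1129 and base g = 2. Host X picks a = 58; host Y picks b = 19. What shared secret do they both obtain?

Host X sends A = g^a mod q = 2^58 mod 1129.
2^1 ≡ 2 (mod 1129)
2^2 = (2^1)^2 ≡ 2^2 = 4 ≡ 4 (mod 1129)
2^4 = (2^2)^2 ≡ 4^2 = 16 ≡ 16 (mod 1129)
2^8 = (2^4)^2 ≡ 16^2 = 256 ≡ 256 (mod 1129)
2^16 = (2^8)^2 ≡ 256^2 = 65536 ≡ 54 (mod 1129)
2^32 = (2^16)^2 ≡ 54^2 = 2916 ≡ 658 (mod 1129)
2^58 = 2^32 · 2^16 · 2^8 · 2^2 ≡ 658 · 54 · 256 · 4 ≡ 485 (mod 1129).
So A = 485. Host Y then computes K = A^b mod q = 485^19 mod 1129.
485^1 ≡ 485 (mod 1129)
485^2 = (485^1)^2 ≡ 485^2 = 235225 ≡ 393 (mod 1129)
485^4 = (485^2)^2 ≡ 393^2 = 154449 ≡ 905 (mod 1129)
485^8 = (485^4)^2 ≡ 905^2 = 819025 ≡ 500 (mod 1129)
485^16 = (485^8)^2 ≡ 500^2 = 250000 ≡ 491 (mod 1129)
485^19 = 485^16 · 485^2 · 485^1 ≡ 491 · 393 · 485 ≡ 858 (mod 1129).

858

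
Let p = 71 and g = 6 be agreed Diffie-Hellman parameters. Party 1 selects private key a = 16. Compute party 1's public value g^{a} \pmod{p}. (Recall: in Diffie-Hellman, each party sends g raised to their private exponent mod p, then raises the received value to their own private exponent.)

Public value = 6^{16} \pmod{71}.
6^1 ≡ 6 (mod 71)
6^2 = (6^1)^2 ≡ 6^2 = 36 ≡ 36 (mod 71)
6^4 = (6^2)^2 ≡ 36^2 = 1296 ≡ 18 (mod 71)
6^8 = (6^4)^2 ≡ 18^2 = 324 ≡ 40 (mod 71)
6^16 = (6^8)^2 ≡ 40^2 = 1600 ≡ 38 (mod 71)

38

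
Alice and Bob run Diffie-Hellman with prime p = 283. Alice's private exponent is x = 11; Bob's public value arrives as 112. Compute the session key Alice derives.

Shared key K = 112^11 mod 283.
112^1 ≡ 112 (mod 283)
112^2 = (112^1)^2 ≡ 112^2 = 12544 ≡ 92 (mod 283)
112^4 = (112^2)^2 ≡ 92^2 = 8464 ≡ 257 (mod 283)
112^8 = (112^4)^2 ≡ 257^2 = 66049 ≡ 110 (mod 283)
112^11 = 112^8 · 112^2 · 112^1 ≡ 110 · 92 · 112 ≡ 25 (mod 283).

25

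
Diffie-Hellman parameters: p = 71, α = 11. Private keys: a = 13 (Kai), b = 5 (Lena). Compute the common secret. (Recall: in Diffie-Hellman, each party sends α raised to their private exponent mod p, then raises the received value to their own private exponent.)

Lena sends B = α^b mod p = 11^5 mod 71.
11^1 ≡ 11 (mod 71)
11^2 = (11^1)^2 ≡ 11^2 = 121 ≡ 50 (mod 71)
11^4 = (11^2)^2 ≡ 50^2 = 2500 ≡ 15 (mod 71)
11^5 = 11^4 · 11^1 ≡ 15 · 11 ≡ 23 (mod 71).
So B = 23. Kai then computes K = B^a mod p = 23^13 mod 71.
23^1 ≡ 23 (mod 71)
23^2 = (23^1)^2 ≡ 23^2 = 529 ≡ 32 (mod 71)
23^4 = (23^2)^2 ≡ 32^2 = 1024 ≡ 30 (mod 71)
23^8 = (23^4)^2 ≡ 30^2 = 900 ≡ 48 (mod 71)
23^13 = 23^8 · 23^4 · 23^1 ≡ 48 · 30 · 23 ≡ 34 (mod 71).

34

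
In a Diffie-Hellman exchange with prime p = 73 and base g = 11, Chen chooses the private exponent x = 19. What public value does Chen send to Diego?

Public value = 11^19 mod 73.
11^1 ≡ 11 (mod 73)
11^2 = (11^1)^2 ≡ 11^2 = 121 ≡ 48 (mod 73)
11^4 = (11^2)^2 ≡ 48^2 = 2304 ≡ 41 (mod 73)
11^8 = (11^4)^2 ≡ 41^2 = 1681 ≡ 2 (mod 73)
11^16 = (11^8)^2 ≡ 2^2 = 4 ≡ 4 (mod 73)
11^19 = 11^16 · 11^2 · 11^1 ≡ 4 · 48 · 11 ≡ 68 (mod 73).

68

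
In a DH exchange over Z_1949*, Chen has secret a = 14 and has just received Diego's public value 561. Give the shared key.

Shared key K = 561^14 mod 1949.
561^1 ≡ 561 (mod 1949)
561^2 = (561^1)^2 ≡ 561^2 = 314721 ≡ 932 (mod 1949)
561^4 = (561^2)^2 ≡ 932^2 = 868624 ≡ 1319 (mod 1949)
561^8 = (561^4)^2 ≡ 1319^2 = 1739761 ≡ 1253 (mod 1949)
561^14 = 561^8 · 561^4 · 561^2 ≡ 1253 · 1319 · 932 ≡ 938 (mod 1949).

938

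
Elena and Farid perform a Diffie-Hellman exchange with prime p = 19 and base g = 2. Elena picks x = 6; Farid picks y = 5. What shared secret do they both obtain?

11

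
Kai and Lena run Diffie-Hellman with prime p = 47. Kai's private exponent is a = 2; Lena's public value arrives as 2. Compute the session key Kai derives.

4

Shared key K = 2^2 mod 47.
2^1 ≡ 2 (mod 47)
2^2 = (2^1)^2 ≡ 2^2 = 4 ≡ 4 (mod 47)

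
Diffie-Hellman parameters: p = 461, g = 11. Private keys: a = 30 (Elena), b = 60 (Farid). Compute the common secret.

Elena sends A = g^a mod p = 11^30 mod 461.
11^1 ≡ 11 (mod 461)
11^2 = (11^1)^2 ≡ 11^2 = 121 ≡ 121 (mod 461)
11^4 = (11^2)^2 ≡ 121^2 = 14641 ≡ 350 (mod 461)
11^8 = (11^4)^2 ≡ 350^2 = 122500 ≡ 335 (mod 461)
11^16 = (11^8)^2 ≡ 335^2 = 112225 ≡ 202 (mod 461)
11^30 = 11^16 · 11^8 · 11^4 · 11^2 ≡ 202 · 335 · 350 · 121 ≡ 21 (mod 461).
So A = 21. Farid then computes K = A^b mod p = 21^60 mod 461.
21^1 ≡ 21 (mod 461)
21^2 = (21^1)^2 ≡ 21^2 = 441 ≡ 441 (mod 461)
21^4 = (21^2)^2 ≡ 441^2 = 194481 ≡ 400 (mod 461)
21^8 = (21^4)^2 ≡ 400^2 = 160000 ≡ 33 (mod 461)
21^16 = (21^8)^2 ≡ 33^2 = 1089 ≡ 167 (mod 461)
21^32 = (21^16)^2 ≡ 167^2 = 27889 ≡ 229 (mod 461)
21^60 = 21^32 · 21^16 · 21^8 · 21^4 ≡ 229 · 167 · 33 · 400 ≡ 153 (mod 461).

153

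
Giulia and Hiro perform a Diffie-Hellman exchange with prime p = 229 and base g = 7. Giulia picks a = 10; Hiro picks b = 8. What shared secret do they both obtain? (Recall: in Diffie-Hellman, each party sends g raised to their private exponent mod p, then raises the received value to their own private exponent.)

Giulia sends A = g^a mod p = 7^10 mod 229.
7^1 ≡ 7 (mod 229)
7^2 = (7^1)^2 ≡ 7^2 = 49 ≡ 49 (mod 229)
7^4 = (7^2)^2 ≡ 49^2 = 2401 ≡ 111 (mod 229)
7^8 = (7^4)^2 ≡ 111^2 = 12321 ≡ 184 (mod 229)
7^10 = 7^8 · 7^2 ≡ 184 · 49 ≡ 85 (mod 229).
So A = 85. Hiro then computes K = A^b mod p = 85^8 mod 229.
85^1 ≡ 85 (mod 229)
85^2 = (85^1)^2 ≡ 85^2 = 7225 ≡ 126 (mod 229)
85^4 = (85^2)^2 ≡ 126^2 = 15876 ≡ 75 (mod 229)
85^8 = (85^4)^2 ≡ 75^2 = 5625 ≡ 129 (mod 229)

129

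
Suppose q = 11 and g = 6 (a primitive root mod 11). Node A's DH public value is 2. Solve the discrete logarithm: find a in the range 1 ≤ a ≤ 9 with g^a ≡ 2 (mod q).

9

Try successive powers of 6 modulo 11:
6^1 ≡ 6
6^2 ≡ 3
6^3 ≡ 7
6^4 ≡ 9
6^5 ≡ 10
6^6 ≡ 5
6^7 ≡ 8
6^8 ≡ 4
6^9 ≡ 2
Found: a = 9.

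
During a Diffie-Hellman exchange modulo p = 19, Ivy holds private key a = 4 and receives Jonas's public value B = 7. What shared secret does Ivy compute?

Shared key K = 7^4 mod 19.
7^1 ≡ 7 (mod 19)
7^2 = (7^1)^2 ≡ 7^2 = 49 ≡ 11 (mod 19)
7^4 = (7^2)^2 ≡ 11^2 = 121 ≡ 7 (mod 19)

7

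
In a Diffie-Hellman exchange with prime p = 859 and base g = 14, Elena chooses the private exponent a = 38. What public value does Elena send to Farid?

Public value = 14^38 mod 859.
14^1 ≡ 14 (mod 859)
14^2 = (14^1)^2 ≡ 14^2 = 196 ≡ 196 (mod 859)
14^4 = (14^2)^2 ≡ 196^2 = 38416 ≡ 620 (mod 859)
14^8 = (14^4)^2 ≡ 620^2 = 384400 ≡ 427 (mod 859)
14^16 = (14^8)^2 ≡ 427^2 = 182329 ≡ 221 (mod 859)
14^32 = (14^16)^2 ≡ 221^2 = 48841 ≡ 737 (mod 859)
14^38 = 14^32 · 14^4 · 14^2 ≡ 737 · 620 · 196 ≡ 41 (mod 859).

41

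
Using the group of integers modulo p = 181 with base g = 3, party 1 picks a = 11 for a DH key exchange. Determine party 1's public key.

Public value = 3^11 (mod 181).
3^1 ≡ 3 (mod 181)
3^2 = (3^1)^2 ≡ 3^2 = 9 ≡ 9 (mod 181)
3^4 = (3^2)^2 ≡ 9^2 = 81 ≡ 81 (mod 181)
3^8 = (3^4)^2 ≡ 81^2 = 6561 ≡ 45 (mod 181)
3^11 = 3^8 · 3^2 · 3^1 ≡ 45 · 9 · 3 ≡ 129 (mod 181).

129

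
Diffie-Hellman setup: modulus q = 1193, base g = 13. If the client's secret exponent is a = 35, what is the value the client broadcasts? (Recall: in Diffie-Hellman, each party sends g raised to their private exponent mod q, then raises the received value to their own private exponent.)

540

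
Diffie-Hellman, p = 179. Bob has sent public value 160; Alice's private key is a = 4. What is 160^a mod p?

Shared key K = 160^4 mod 179.
160^1 ≡ 160 (mod 179)
160^2 = (160^1)^2 ≡ 160^2 = 25600 ≡ 3 (mod 179)
160^4 = (160^2)^2 ≡ 3^2 = 9 ≡ 9 (mod 179)

9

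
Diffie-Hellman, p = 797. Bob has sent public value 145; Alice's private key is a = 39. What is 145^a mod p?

259

Shared key K = 145^39 mod 797.
145^1 ≡ 145 (mod 797)
145^2 = (145^1)^2 ≡ 145^2 = 21025 ≡ 303 (mod 797)
145^4 = (145^2)^2 ≡ 303^2 = 91809 ≡ 154 (mod 797)
145^8 = (145^4)^2 ≡ 154^2 = 23716 ≡ 603 (mod 797)
145^16 = (145^8)^2 ≡ 603^2 = 363609 ≡ 177 (mod 797)
145^32 = (145^16)^2 ≡ 177^2 = 31329 ≡ 246 (mod 797)
145^39 = 145^32 · 145^4 · 145^2 · 145^1 ≡ 246 · 154 · 303 · 145 ≡ 259 (mod 797).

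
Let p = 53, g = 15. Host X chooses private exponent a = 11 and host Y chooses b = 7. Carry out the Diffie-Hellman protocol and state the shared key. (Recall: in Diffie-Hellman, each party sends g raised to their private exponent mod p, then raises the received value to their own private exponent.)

Host X sends A = g^a mod p = 15^11 mod 53.
15^1 ≡ 15 (mod 53)
15^2 = (15^1)^2 ≡ 15^2 = 225 ≡ 13 (mod 53)
15^4 = (15^2)^2 ≡ 13^2 = 169 ≡ 10 (mod 53)
15^8 = (15^4)^2 ≡ 10^2 = 100 ≡ 47 (mod 53)
15^11 = 15^8 · 15^2 · 15^1 ≡ 47 · 13 · 15 ≡ 49 (mod 53).
So A = 49. Host Y then computes K = A^b mod p = 49^7 mod 53.
49^1 ≡ 49 (mod 53)
49^2 = (49^1)^2 ≡ 49^2 = 2401 ≡ 16 (mod 53)
49^4 = (49^2)^2 ≡ 16^2 = 256 ≡ 44 (mod 53)
49^7 = 49^4 · 49^2 · 49^1 ≡ 44 · 16 · 49 ≡ 46 (mod 53).

46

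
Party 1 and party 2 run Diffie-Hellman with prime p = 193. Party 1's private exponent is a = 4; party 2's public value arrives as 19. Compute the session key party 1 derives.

46

Shared key K = 19^4 mod 193.
19^1 ≡ 19 (mod 193)
19^2 = (19^1)^2 ≡ 19^2 = 361 ≡ 168 (mod 193)
19^4 = (19^2)^2 ≡ 168^2 = 28224 ≡ 46 (mod 193)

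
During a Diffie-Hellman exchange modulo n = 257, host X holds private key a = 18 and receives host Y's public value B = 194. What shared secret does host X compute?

207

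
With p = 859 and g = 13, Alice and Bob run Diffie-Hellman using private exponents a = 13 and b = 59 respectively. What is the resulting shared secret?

Alice sends A = g^a mod p = 13^13 mod 859.
13^1 ≡ 13 (mod 859)
13^2 = (13^1)^2 ≡ 13^2 = 169 ≡ 169 (mod 859)
13^4 = (13^2)^2 ≡ 169^2 = 28561 ≡ 214 (mod 859)
13^8 = (13^4)^2 ≡ 214^2 = 45796 ≡ 269 (mod 859)
13^13 = 13^8 · 13^4 · 13^1 ≡ 269 · 214 · 13 ≡ 169 (mod 859).
So A = 169. Bob then computes K = A^b mod p = 169^59 mod 859.
169^1 ≡ 169 (mod 859)
169^2 = (169^1)^2 ≡ 169^2 = 28561 ≡ 214 (mod 859)
169^4 = (169^2)^2 ≡ 214^2 = 45796 ≡ 269 (mod 859)
169^8 = (169^4)^2 ≡ 269^2 = 72361 ≡ 205 (mod 859)
169^16 = (169^8)^2 ≡ 205^2 = 42025 ≡ 793 (mod 859)
169^32 = (169^16)^2 ≡ 793^2 = 628849 ≡ 61 (mod 859)
169^59 = 169^32 · 169^16 · 169^8 · 169^2 · 169^1 ≡ 61 · 793 · 205 · 214 · 169 ≡ 269 (mod 859).

269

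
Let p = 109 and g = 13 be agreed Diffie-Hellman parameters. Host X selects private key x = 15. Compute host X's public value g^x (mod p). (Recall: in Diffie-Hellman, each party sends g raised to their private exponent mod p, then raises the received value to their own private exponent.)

23

Public value = 13^15 (mod 109).
13^1 ≡ 13 (mod 109)
13^2 = (13^1)^2 ≡ 13^2 = 169 ≡ 60 (mod 109)
13^4 = (13^2)^2 ≡ 60^2 = 3600 ≡ 3 (mod 109)
13^8 = (13^4)^2 ≡ 3^2 = 9 ≡ 9 (mod 109)
13^15 = 13^8 · 13^4 · 13^2 · 13^1 ≡ 9 · 3 · 60 · 13 ≡ 23 (mod 109).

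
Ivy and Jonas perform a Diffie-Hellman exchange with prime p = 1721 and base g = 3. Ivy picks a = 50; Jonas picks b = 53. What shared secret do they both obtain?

1002

Ivy sends A = g^a mod p = 3^50 mod 1721.
3^1 ≡ 3 (mod 1721)
3^2 = (3^1)^2 ≡ 3^2 = 9 ≡ 9 (mod 1721)
3^4 = (3^2)^2 ≡ 9^2 = 81 ≡ 81 (mod 1721)
3^8 = (3^4)^2 ≡ 81^2 = 6561 ≡ 1398 (mod 1721)
3^16 = (3^8)^2 ≡ 1398^2 = 1954404 ≡ 1069 (mod 1721)
3^32 = (3^16)^2 ≡ 1069^2 = 1142761 ≡ 17 (mod 1721)
3^50 = 3^32 · 3^16 · 3^2 ≡ 17 · 1069 · 9 ≡ 62 (mod 1721).
So A = 62. Jonas then computes K = A^b mod p = 62^53 mod 1721.
62^1 ≡ 62 (mod 1721)
62^2 = (62^1)^2 ≡ 62^2 = 3844 ≡ 402 (mod 1721)
62^4 = (62^2)^2 ≡ 402^2 = 161604 ≡ 1551 (mod 1721)
62^8 = (62^4)^2 ≡ 1551^2 = 2405601 ≡ 1364 (mod 1721)
62^16 = (62^8)^2 ≡ 1364^2 = 1860496 ≡ 95 (mod 1721)
62^32 = (62^16)^2 ≡ 95^2 = 9025 ≡ 420 (mod 1721)
62^53 = 62^32 · 62^16 · 62^4 · 62^1 ≡ 420 · 95 · 1551 · 62 ≡ 1002 (mod 1721).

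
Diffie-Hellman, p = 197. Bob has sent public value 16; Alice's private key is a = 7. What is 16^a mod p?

Shared key K = 16^7 mod 197.
16^1 ≡ 16 (mod 197)
16^2 = (16^1)^2 ≡ 16^2 = 256 ≡ 59 (mod 197)
16^4 = (16^2)^2 ≡ 59^2 = 3481 ≡ 132 (mod 197)
16^7 = 16^4 · 16^2 · 16^1 ≡ 132 · 59 · 16 ≡ 104 (mod 197).

104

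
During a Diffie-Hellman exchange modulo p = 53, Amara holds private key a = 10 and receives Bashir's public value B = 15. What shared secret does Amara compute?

Shared key K = 15^10 mod 53.
15^1 ≡ 15 (mod 53)
15^2 = (15^1)^2 ≡ 15^2 = 225 ≡ 13 (mod 53)
15^4 = (15^2)^2 ≡ 13^2 = 169 ≡ 10 (mod 53)
15^8 = (15^4)^2 ≡ 10^2 = 100 ≡ 47 (mod 53)
15^10 = 15^8 · 15^2 ≡ 47 · 13 ≡ 28 (mod 53).

28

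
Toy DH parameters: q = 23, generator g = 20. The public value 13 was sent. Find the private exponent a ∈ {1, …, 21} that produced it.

16

Try successive powers of 20 modulo 23:
20^1 ≡ 20
20^2 ≡ 9
20^3 ≡ 19
20^4 ≡ 12
20^5 ≡ 10
20^6 ≡ 16
20^7 ≡ 21
20^8 ≡ 6
20^9 ≡ 5
20^10 ≡ 8
20^11 ≡ 22
20^12 ≡ 3
20^13 ≡ 14
20^14 ≡ 4
20^15 ≡ 11
20^16 ≡ 13
Found: a = 16.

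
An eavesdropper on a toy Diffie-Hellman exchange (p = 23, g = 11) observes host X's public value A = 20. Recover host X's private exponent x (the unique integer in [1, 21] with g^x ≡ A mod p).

Try successive powers of 11 modulo 23:
11^1 ≡ 11
11^2 ≡ 6
11^3 ≡ 20
Found: x = 3.

3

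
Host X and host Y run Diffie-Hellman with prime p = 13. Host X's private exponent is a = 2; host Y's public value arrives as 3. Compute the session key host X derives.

Shared key K = 3^2 mod 13.
3^1 ≡ 3 (mod 13)
3^2 = (3^1)^2 ≡ 3^2 = 9 ≡ 9 (mod 13)

9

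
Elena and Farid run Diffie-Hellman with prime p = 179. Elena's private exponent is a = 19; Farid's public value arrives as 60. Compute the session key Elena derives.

Shared key K = 60^19 mod 179.
60^1 ≡ 60 (mod 179)
60^2 = (60^1)^2 ≡ 60^2 = 3600 ≡ 20 (mod 179)
60^4 = (60^2)^2 ≡ 20^2 = 400 ≡ 42 (mod 179)
60^8 = (60^4)^2 ≡ 42^2 = 1764 ≡ 153 (mod 179)
60^16 = (60^8)^2 ≡ 153^2 = 23409 ≡ 139 (mod 179)
60^19 = 60^16 · 60^2 · 60^1 ≡ 139 · 20 · 60 ≡ 151 (mod 179).

151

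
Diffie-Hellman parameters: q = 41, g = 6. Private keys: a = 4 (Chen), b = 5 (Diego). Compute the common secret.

Diego sends B = g^b mod q = 6^5 mod 41.
6^1 ≡ 6 (mod 41)
6^2 = (6^1)^2 ≡ 6^2 = 36 ≡ 36 (mod 41)
6^4 = (6^2)^2 ≡ 36^2 = 1296 ≡ 25 (mod 41)
6^5 = 6^4 · 6^1 ≡ 25 · 6 ≡ 27 (mod 41).
So B = 27. Chen then computes K = B^a mod q = 27^4 mod 41.
27^1 ≡ 27 (mod 41)
27^2 = (27^1)^2 ≡ 27^2 = 729 ≡ 32 (mod 41)
27^4 = (27^2)^2 ≡ 32^2 = 1024 ≡ 40 (mod 41)

40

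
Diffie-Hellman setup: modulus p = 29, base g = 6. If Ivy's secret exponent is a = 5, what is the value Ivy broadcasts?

Public value = 6^5 mod 29.
6^1 ≡ 6 (mod 29)
6^2 = (6^1)^2 ≡ 6^2 = 36 ≡ 7 (mod 29)
6^4 = (6^2)^2 ≡ 7^2 = 49 ≡ 20 (mod 29)
6^5 = 6^4 · 6^1 ≡ 20 · 6 ≡ 4 (mod 29).

4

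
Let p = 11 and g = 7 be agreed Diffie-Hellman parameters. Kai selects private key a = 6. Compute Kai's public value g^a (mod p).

4

Public value = 7^6 (mod 11).
7^1 ≡ 7 (mod 11)
7^2 = (7^1)^2 ≡ 7^2 = 49 ≡ 5 (mod 11)
7^4 = (7^2)^2 ≡ 5^2 = 25 ≡ 3 (mod 11)
7^6 = 7^4 · 7^2 ≡ 3 · 5 ≡ 4 (mod 11).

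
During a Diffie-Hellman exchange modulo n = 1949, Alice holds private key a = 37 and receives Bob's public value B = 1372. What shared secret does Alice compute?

Shared key K = 1372^37 mod 1949.
1372^1 ≡ 1372 (mod 1949)
1372^2 = (1372^1)^2 ≡ 1372^2 = 1882384 ≡ 1599 (mod 1949)
1372^4 = (1372^2)^2 ≡ 1599^2 = 2556801 ≡ 1662 (mod 1949)
1372^8 = (1372^4)^2 ≡ 1662^2 = 2762244 ≡ 511 (mod 1949)
1372^16 = (1372^8)^2 ≡ 511^2 = 261121 ≡ 1904 (mod 1949)
1372^32 = (1372^16)^2 ≡ 1904^2 = 3625216 ≡ 76 (mod 1949)
1372^37 = 1372^32 · 1372^4 · 1372^1 ≡ 76 · 1662 · 1372 ≡ 831 (mod 1949).

831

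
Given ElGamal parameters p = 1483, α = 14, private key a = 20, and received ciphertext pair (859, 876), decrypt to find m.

1443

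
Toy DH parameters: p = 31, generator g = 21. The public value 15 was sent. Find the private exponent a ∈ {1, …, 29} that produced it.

9

Try successive powers of 21 modulo 31:
21^1 ≡ 21
21^2 ≡ 7
21^3 ≡ 23
21^4 ≡ 18
21^5 ≡ 6
21^6 ≡ 2
21^7 ≡ 11
21^8 ≡ 14
21^9 ≡ 15
Found: a = 9.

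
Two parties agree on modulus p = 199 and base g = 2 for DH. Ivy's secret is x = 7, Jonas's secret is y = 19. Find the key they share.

184

Ivy sends A = g^x mod p = 2^7 mod 199.
2^1 ≡ 2 (mod 199)
2^2 = (2^1)^2 ≡ 2^2 = 4 ≡ 4 (mod 199)
2^4 = (2^2)^2 ≡ 4^2 = 16 ≡ 16 (mod 199)
2^7 = 2^4 · 2^2 · 2^1 ≡ 16 · 4 · 2 ≡ 128 (mod 199).
So A = 128. Jonas then computes K = A^y mod p = 128^19 mod 199.
128^1 ≡ 128 (mod 199)
128^2 = (128^1)^2 ≡ 128^2 = 16384 ≡ 66 (mod 199)
128^4 = (128^2)^2 ≡ 66^2 = 4356 ≡ 177 (mod 199)
128^8 = (128^4)^2 ≡ 177^2 = 31329 ≡ 86 (mod 199)
128^16 = (128^8)^2 ≡ 86^2 = 7396 ≡ 33 (mod 199)
128^19 = 128^16 · 128^2 · 128^1 ≡ 33 · 66 · 128 ≡ 184 (mod 199).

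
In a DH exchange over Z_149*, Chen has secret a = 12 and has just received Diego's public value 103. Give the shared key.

67

Shared key K = 103^12 mod 149.
103^1 ≡ 103 (mod 149)
103^2 = (103^1)^2 ≡ 103^2 = 10609 ≡ 30 (mod 149)
103^4 = (103^2)^2 ≡ 30^2 = 900 ≡ 6 (mod 149)
103^8 = (103^4)^2 ≡ 6^2 = 36 ≡ 36 (mod 149)
103^12 = 103^8 · 103^4 ≡ 36 · 6 ≡ 67 (mod 149).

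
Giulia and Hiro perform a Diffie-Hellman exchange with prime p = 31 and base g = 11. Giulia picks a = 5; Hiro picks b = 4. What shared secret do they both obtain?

Giulia sends A = g^a mod p = 11^5 mod 31.
11^1 ≡ 11 (mod 31)
11^2 = (11^1)^2 ≡ 11^2 = 121 ≡ 28 (mod 31)
11^4 = (11^2)^2 ≡ 28^2 = 784 ≡ 9 (mod 31)
11^5 = 11^4 · 11^1 ≡ 9 · 11 ≡ 6 (mod 31).
So A = 6. Hiro then computes K = A^b mod p = 6^4 mod 31.
6^1 ≡ 6 (mod 31)
6^2 = (6^1)^2 ≡ 6^2 = 36 ≡ 5 (mod 31)
6^4 = (6^2)^2 ≡ 5^2 = 25 ≡ 25 (mod 31)

25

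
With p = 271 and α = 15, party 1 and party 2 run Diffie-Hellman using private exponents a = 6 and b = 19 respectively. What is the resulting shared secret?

Party 2 sends B = α^b mod p = 15^19 mod 271.
15^1 ≡ 15 (mod 271)
15^2 = (15^1)^2 ≡ 15^2 = 225 ≡ 225 (mod 271)
15^4 = (15^2)^2 ≡ 225^2 = 50625 ≡ 219 (mod 271)
15^8 = (15^4)^2 ≡ 219^2 = 47961 ≡ 265 (mod 271)
15^16 = (15^8)^2 ≡ 265^2 = 70225 ≡ 36 (mod 271)
15^19 = 15^16 · 15^2 · 15^1 ≡ 36 · 225 · 15 ≡ 92 (mod 271).
So B = 92. Party 1 then computes K = B^a mod p = 92^6 mod 271.
92^1 ≡ 92 (mod 271)
92^2 = (92^1)^2 ≡ 92^2 = 8464 ≡ 63 (mod 271)
92^4 = (92^2)^2 ≡ 63^2 = 3969 ≡ 175 (mod 271)
92^6 = 92^4 · 92^2 ≡ 175 · 63 ≡ 185 (mod 271).

185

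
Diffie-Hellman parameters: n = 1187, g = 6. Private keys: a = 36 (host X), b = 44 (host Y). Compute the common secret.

Host Y sends B = g^b mod n = 6^44 mod 1187.
6^1 ≡ 6 (mod 1187)
6^2 = (6^1)^2 ≡ 6^2 = 36 ≡ 36 (mod 1187)
6^4 = (6^2)^2 ≡ 36^2 = 1296 ≡ 109 (mod 1187)
6^8 = (6^4)^2 ≡ 109^2 = 11881 ≡ 11 (mod 1187)
6^16 = (6^8)^2 ≡ 11^2 = 121 ≡ 121 (mod 1187)
6^32 = (6^16)^2 ≡ 121^2 = 14641 ≡ 397 (mod 1187)
6^44 = 6^32 · 6^8 · 6^4 ≡ 397 · 11 · 109 ≡ 16 (mod 1187).
So B = 16. Host X then computes K = B^a mod n = 16^36 mod 1187.
16^1 ≡ 16 (mod 1187)
16^2 = (16^1)^2 ≡ 16^2 = 256 ≡ 256 (mod 1187)
16^4 = (16^2)^2 ≡ 256^2 = 65536 ≡ 251 (mod 1187)
16^8 = (16^4)^2 ≡ 251^2 = 63001 ≡ 90 (mod 1187)
16^16 = (16^8)^2 ≡ 90^2 = 8100 ≡ 978 (mod 1187)
16^32 = (16^16)^2 ≡ 978^2 = 956484 ≡ 949 (mod 1187)
16^36 = 16^32 · 16^4 ≡ 949 · 251 ≡ 799 (mod 1187).

799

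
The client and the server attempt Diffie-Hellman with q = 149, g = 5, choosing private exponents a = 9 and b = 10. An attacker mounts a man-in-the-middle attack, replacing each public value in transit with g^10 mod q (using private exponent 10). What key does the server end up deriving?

95

The server receives an attacker's public value M = 5^10 mod 149 instead of the honest one.
5^1 ≡ 5 (mod 149)
5^2 = (5^1)^2 ≡ 5^2 = 25 ≡ 25 (mod 149)
5^4 = (5^2)^2 ≡ 25^2 = 625 ≡ 29 (mod 149)
5^8 = (5^4)^2 ≡ 29^2 = 841 ≡ 96 (mod 149)
5^10 = 5^8 · 5^2 ≡ 96 · 25 ≡ 16 (mod 149).
So M = 16. The server computes K = M^10 mod 149.
16^1 ≡ 16 (mod 149)
16^2 = (16^1)^2 ≡ 16^2 = 256 ≡ 107 (mod 149)
16^4 = (16^2)^2 ≡ 107^2 = 11449 ≡ 125 (mod 149)
16^8 = (16^4)^2 ≡ 125^2 = 15625 ≡ 129 (mod 149)
16^10 = 16^8 · 16^2 ≡ 129 · 107 ≡ 95 (mod 149).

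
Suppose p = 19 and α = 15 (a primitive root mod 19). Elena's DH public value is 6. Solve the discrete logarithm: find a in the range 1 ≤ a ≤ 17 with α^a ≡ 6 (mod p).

16

Try successive powers of 15 modulo 19:
15^1 ≡ 15
15^2 ≡ 16
15^3 ≡ 12
15^4 ≡ 9
15^5 ≡ 2
15^6 ≡ 11
15^7 ≡ 13
15^8 ≡ 5
15^9 ≡ 18
15^10 ≡ 4
15^11 ≡ 3
15^12 ≡ 7
15^13 ≡ 10
15^14 ≡ 17
15^15 ≡ 8
15^16 ≡ 6
Found: a = 16.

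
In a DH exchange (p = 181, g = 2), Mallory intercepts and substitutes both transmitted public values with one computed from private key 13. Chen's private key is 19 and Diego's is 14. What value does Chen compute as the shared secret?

171

Chen receives Mallory's public value M = 2^13 mod 181 instead of the honest one.
2^1 ≡ 2 (mod 181)
2^2 = (2^1)^2 ≡ 2^2 = 4 ≡ 4 (mod 181)
2^4 = (2^2)^2 ≡ 4^2 = 16 ≡ 16 (mod 181)
2^8 = (2^4)^2 ≡ 16^2 = 256 ≡ 75 (mod 181)
2^13 = 2^8 · 2^4 · 2^1 ≡ 75 · 16 · 2 ≡ 47 (mod 181).
So M = 47. Chen computes K = M^19 mod 181.
47^1 ≡ 47 (mod 181)
47^2 = (47^1)^2 ≡ 47^2 = 2209 ≡ 37 (mod 181)
47^4 = (47^2)^2 ≡ 37^2 = 1369 ≡ 102 (mod 181)
47^8 = (47^4)^2 ≡ 102^2 = 10404 ≡ 87 (mod 181)
47^16 = (47^8)^2 ≡ 87^2 = 7569 ≡ 148 (mod 181)
47^19 = 47^16 · 47^2 · 47^1 ≡ 148 · 37 · 47 ≡ 171 (mod 181).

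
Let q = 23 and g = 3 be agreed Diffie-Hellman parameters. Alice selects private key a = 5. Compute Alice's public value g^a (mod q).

13

Public value = 3^5 (mod 23).
3^1 ≡ 3 (mod 23)
3^2 = (3^1)^2 ≡ 3^2 = 9 ≡ 9 (mod 23)
3^4 = (3^2)^2 ≡ 9^2 = 81 ≡ 12 (mod 23)
3^5 = 3^4 · 3^1 ≡ 12 · 3 ≡ 13 (mod 23).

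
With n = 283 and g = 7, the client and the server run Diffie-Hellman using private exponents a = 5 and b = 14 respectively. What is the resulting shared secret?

9

The client sends A = g^a mod n = 7^5 mod 283.
7^1 ≡ 7 (mod 283)
7^2 = (7^1)^2 ≡ 7^2 = 49 ≡ 49 (mod 283)
7^4 = (7^2)^2 ≡ 49^2 = 2401 ≡ 137 (mod 283)
7^5 = 7^4 · 7^1 ≡ 137 · 7 ≡ 110 (mod 283).
So A = 110. The server then computes K = A^b mod n = 110^14 mod 283.
110^1 ≡ 110 (mod 283)
110^2 = (110^1)^2 ≡ 110^2 = 12100 ≡ 214 (mod 283)
110^4 = (110^2)^2 ≡ 214^2 = 45796 ≡ 233 (mod 283)
110^8 = (110^4)^2 ≡ 233^2 = 54289 ≡ 236 (mod 283)
110^14 = 110^8 · 110^4 · 110^2 ≡ 236 · 233 · 214 ≡ 9 (mod 283).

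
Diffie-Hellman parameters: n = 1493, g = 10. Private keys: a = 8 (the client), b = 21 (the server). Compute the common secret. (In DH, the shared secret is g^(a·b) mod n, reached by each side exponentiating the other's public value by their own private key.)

491

The client sends A = g^a mod n = 10^8 mod 1493.
10^1 ≡ 10 (mod 1493)
10^2 = (10^1)^2 ≡ 10^2 = 100 ≡ 100 (mod 1493)
10^4 = (10^2)^2 ≡ 100^2 = 10000 ≡ 1042 (mod 1493)
10^8 = (10^4)^2 ≡ 1042^2 = 1085764 ≡ 353 (mod 1493)
So A = 353. The server then computes K = A^b mod n = 353^21 mod 1493.
353^1 ≡ 353 (mod 1493)
353^2 = (353^1)^2 ≡ 353^2 = 124609 ≡ 690 (mod 1493)
353^4 = (353^2)^2 ≡ 690^2 = 476100 ≡ 1326 (mod 1493)
353^8 = (353^4)^2 ≡ 1326^2 = 1758276 ≡ 1015 (mod 1493)
353^16 = (353^8)^2 ≡ 1015^2 = 1030225 ≡ 55 (mod 1493)
353^21 = 353^16 · 353^4 · 353^1 ≡ 55 · 1326 · 353 ≡ 491 (mod 1493).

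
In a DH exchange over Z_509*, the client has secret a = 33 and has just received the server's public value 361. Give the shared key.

416

Shared key K = 361^33 mod 509.
361^1 ≡ 361 (mod 509)
361^2 = (361^1)^2 ≡ 361^2 = 130321 ≡ 17 (mod 509)
361^4 = (361^2)^2 ≡ 17^2 = 289 ≡ 289 (mod 509)
361^8 = (361^4)^2 ≡ 289^2 = 83521 ≡ 45 (mod 509)
361^16 = (361^8)^2 ≡ 45^2 = 2025 ≡ 498 (mod 509)
361^32 = (361^16)^2 ≡ 498^2 = 248004 ≡ 121 (mod 509)
361^33 = 361^32 · 361^1 ≡ 121 · 361 ≡ 416 (mod 509).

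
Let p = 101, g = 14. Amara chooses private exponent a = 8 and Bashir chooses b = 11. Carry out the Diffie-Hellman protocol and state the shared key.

84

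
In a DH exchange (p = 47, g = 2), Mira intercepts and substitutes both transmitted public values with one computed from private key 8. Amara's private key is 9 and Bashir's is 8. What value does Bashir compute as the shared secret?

Bashir receives Mira's public value M = 2^8 mod 47 instead of the honest one.
2^1 ≡ 2 (mod 47)
2^2 = (2^1)^2 ≡ 2^2 = 4 ≡ 4 (mod 47)
2^4 = (2^2)^2 ≡ 4^2 = 16 ≡ 16 (mod 47)
2^8 = (2^4)^2 ≡ 16^2 = 256 ≡ 21 (mod 47)
So M = 21. Bashir computes K = M^8 mod 47.
21^1 ≡ 21 (mod 47)
21^2 = (21^1)^2 ≡ 21^2 = 441 ≡ 18 (mod 47)
21^4 = (21^2)^2 ≡ 18^2 = 324 ≡ 42 (mod 47)
21^8 = (21^4)^2 ≡ 42^2 = 1764 ≡ 25 (mod 47)

25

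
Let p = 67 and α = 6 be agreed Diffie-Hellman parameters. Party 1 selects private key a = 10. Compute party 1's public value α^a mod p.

Public value = 6^10 mod 67.
6^1 ≡ 6 (mod 67)
6^2 = (6^1)^2 ≡ 6^2 = 36 ≡ 36 (mod 67)
6^4 = (6^2)^2 ≡ 36^2 = 1296 ≡ 23 (mod 67)
6^8 = (6^4)^2 ≡ 23^2 = 529 ≡ 60 (mod 67)
6^10 = 6^8 · 6^2 ≡ 60 · 36 ≡ 16 (mod 67).

16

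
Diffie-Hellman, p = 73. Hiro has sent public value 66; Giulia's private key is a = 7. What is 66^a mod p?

Shared key K = 66^7 mod 73.
66^1 ≡ 66 (mod 73)
66^2 = (66^1)^2 ≡ 66^2 = 4356 ≡ 49 (mod 73)
66^4 = (66^2)^2 ≡ 49^2 = 2401 ≡ 65 (mod 73)
66^7 = 66^4 · 66^2 · 66^1 ≡ 65 · 49 · 66 ≡ 43 (mod 73).

43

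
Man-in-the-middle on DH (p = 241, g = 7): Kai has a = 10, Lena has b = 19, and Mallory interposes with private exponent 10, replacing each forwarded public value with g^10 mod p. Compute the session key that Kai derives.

181

Kai receives Mallory's public value M = 7^10 mod 241 instead of the honest one.
7^1 ≡ 7 (mod 241)
7^2 = (7^1)^2 ≡ 7^2 = 49 ≡ 49 (mod 241)
7^4 = (7^2)^2 ≡ 49^2 = 2401 ≡ 232 (mod 241)
7^8 = (7^4)^2 ≡ 232^2 = 53824 ≡ 81 (mod 241)
7^10 = 7^8 · 7^2 ≡ 81 · 49 ≡ 113 (mod 241).
So M = 113. Kai computes K = M^10 mod 241.
113^1 ≡ 113 (mod 241)
113^2 = (113^1)^2 ≡ 113^2 = 12769 ≡ 237 (mod 241)
113^4 = (113^2)^2 ≡ 237^2 = 56169 ≡ 16 (mod 241)
113^8 = (113^4)^2 ≡ 16^2 = 256 ≡ 15 (mod 241)
113^10 = 113^8 · 113^2 ≡ 15 · 237 ≡ 181 (mod 241).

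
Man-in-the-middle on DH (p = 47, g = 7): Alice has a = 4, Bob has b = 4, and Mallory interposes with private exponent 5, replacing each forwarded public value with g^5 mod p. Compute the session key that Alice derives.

Alice receives Mallory's public value M = 7^5 mod 47 instead of the honest one.
7^1 ≡ 7 (mod 47)
7^2 = (7^1)^2 ≡ 7^2 = 49 ≡ 2 (mod 47)
7^4 = (7^2)^2 ≡ 2^2 = 4 ≡ 4 (mod 47)
7^5 = 7^4 · 7^1 ≡ 4 · 7 ≡ 28 (mod 47).
So M = 28. Alice computes K = M^4 mod 47.
28^1 ≡ 28 (mod 47)
28^2 = (28^1)^2 ≡ 28^2 = 784 ≡ 32 (mod 47)
28^4 = (28^2)^2 ≡ 32^2 = 1024 ≡ 37 (mod 47)

37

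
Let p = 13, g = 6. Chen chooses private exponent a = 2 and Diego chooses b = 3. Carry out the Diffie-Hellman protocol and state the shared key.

12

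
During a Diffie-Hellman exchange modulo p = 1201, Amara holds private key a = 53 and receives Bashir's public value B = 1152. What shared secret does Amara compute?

Shared key K = 1152^53 mod 1201.
1152^1 ≡ 1152 (mod 1201)
1152^2 = (1152^1)^2 ≡ 1152^2 = 1327104 ≡ 1200 (mod 1201)
1152^4 = (1152^2)^2 ≡ 1200^2 = 1440000 ≡ 1 (mod 1201)
1152^8 = (1152^4)^2 ≡ 1^2 = 1 ≡ 1 (mod 1201)
1152^16 = (1152^8)^2 ≡ 1^2 = 1 ≡ 1 (mod 1201)
1152^32 = (1152^16)^2 ≡ 1^2 = 1 ≡ 1 (mod 1201)
1152^53 = 1152^32 · 1152^16 · 1152^4 · 1152^1 ≡ 1 · 1 · 1 · 1152 ≡ 1152 (mod 1201).

1152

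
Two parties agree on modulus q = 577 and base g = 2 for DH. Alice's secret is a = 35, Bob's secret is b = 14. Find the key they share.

124

Bob sends B = g^b mod q = 2^14 mod 577.
2^1 ≡ 2 (mod 577)
2^2 = (2^1)^2 ≡ 2^2 = 4 ≡ 4 (mod 577)
2^4 = (2^2)^2 ≡ 4^2 = 16 ≡ 16 (mod 577)
2^8 = (2^4)^2 ≡ 16^2 = 256 ≡ 256 (mod 577)
2^14 = 2^8 · 2^4 · 2^2 ≡ 256 · 16 · 4 ≡ 228 (mod 577).
So B = 228. Alice then computes K = B^a mod q = 228^35 mod 577.
228^1 ≡ 228 (mod 577)
228^2 = (228^1)^2 ≡ 228^2 = 51984 ≡ 54 (mod 577)
228^4 = (228^2)^2 ≡ 54^2 = 2916 ≡ 31 (mod 577)
228^8 = (228^4)^2 ≡ 31^2 = 961 ≡ 384 (mod 577)
228^16 = (228^8)^2 ≡ 384^2 = 147456 ≡ 321 (mod 577)
228^32 = (228^16)^2 ≡ 321^2 = 103041 ≡ 335 (mod 577)
228^35 = 228^32 · 228^2 · 228^1 ≡ 335 · 54 · 228 ≡ 124 (mod 577).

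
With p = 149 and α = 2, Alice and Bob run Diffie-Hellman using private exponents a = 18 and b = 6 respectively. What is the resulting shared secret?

Alice sends A = α^a mod p = 2^18 mod 149.
2^1 ≡ 2 (mod 149)
2^2 = (2^1)^2 ≡ 2^2 = 4 ≡ 4 (mod 149)
2^4 = (2^2)^2 ≡ 4^2 = 16 ≡ 16 (mod 149)
2^8 = (2^4)^2 ≡ 16^2 = 256 ≡ 107 (mod 149)
2^16 = (2^8)^2 ≡ 107^2 = 11449 ≡ 125 (mod 149)
2^18 = 2^16 · 2^2 ≡ 125 · 4 ≡ 53 (mod 149).
So A = 53. Bob then computes K = A^b mod p = 53^6 mod 149.
53^1 ≡ 53 (mod 149)
53^2 = (53^1)^2 ≡ 53^2 = 2809 ≡ 127 (mod 149)
53^4 = (53^2)^2 ≡ 127^2 = 16129 ≡ 37 (mod 149)
53^6 = 53^4 · 53^2 ≡ 37 · 127 ≡ 80 (mod 149).

80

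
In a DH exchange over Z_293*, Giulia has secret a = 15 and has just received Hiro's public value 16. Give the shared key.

Shared key K = 16^15 mod 293.
16^1 ≡ 16 (mod 293)
16^2 = (16^1)^2 ≡ 16^2 = 256 ≡ 256 (mod 293)
16^4 = (16^2)^2 ≡ 256^2 = 65536 ≡ 197 (mod 293)
16^8 = (16^4)^2 ≡ 197^2 = 38809 ≡ 133 (mod 293)
16^15 = 16^8 · 16^4 · 16^2 · 16^1 ≡ 133 · 197 · 256 · 16 ≡ 135 (mod 293).

135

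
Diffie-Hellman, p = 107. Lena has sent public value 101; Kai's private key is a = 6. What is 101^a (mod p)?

Shared key K = 101^6 mod 107.
101^1 ≡ 101 (mod 107)
101^2 = (101^1)^2 ≡ 101^2 = 10201 ≡ 36 (mod 107)
101^4 = (101^2)^2 ≡ 36^2 = 1296 ≡ 12 (mod 107)
101^6 = 101^4 · 101^2 ≡ 12 · 36 ≡ 4 (mod 107).

4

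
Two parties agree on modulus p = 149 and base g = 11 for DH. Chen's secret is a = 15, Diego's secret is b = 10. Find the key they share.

Chen sends A = g^a mod p = 11^15 mod 149.
11^1 ≡ 11 (mod 149)
11^2 = (11^1)^2 ≡ 11^2 = 121 ≡ 121 (mod 149)
11^4 = (11^2)^2 ≡ 121^2 = 14641 ≡ 39 (mod 149)
11^8 = (11^4)^2 ≡ 39^2 = 1521 ≡ 31 (mod 149)
11^15 = 11^8 · 11^4 · 11^2 · 11^1 ≡ 31 · 39 · 121 · 11 ≡ 128 (mod 149).
So A = 128. Diego then computes K = A^b mod p = 128^10 mod 149.
128^1 ≡ 128 (mod 149)
128^2 = (128^1)^2 ≡ 128^2 = 16384 ≡ 143 (mod 149)
128^4 = (128^2)^2 ≡ 143^2 = 20449 ≡ 36 (mod 149)
128^8 = (128^4)^2 ≡ 36^2 = 1296 ≡ 104 (mod 149)
128^10 = 128^8 · 128^2 ≡ 104 · 143 ≡ 121 (mod 149).

121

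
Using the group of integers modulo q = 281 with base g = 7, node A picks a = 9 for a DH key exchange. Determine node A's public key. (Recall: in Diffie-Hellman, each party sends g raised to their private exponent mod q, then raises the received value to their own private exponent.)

40

Public value = 7^9 mod 281.
7^1 ≡ 7 (mod 281)
7^2 = (7^1)^2 ≡ 7^2 = 49 ≡ 49 (mod 281)
7^4 = (7^2)^2 ≡ 49^2 = 2401 ≡ 153 (mod 281)
7^8 = (7^4)^2 ≡ 153^2 = 23409 ≡ 86 (mod 281)
7^9 = 7^8 · 7^1 ≡ 86 · 7 ≡ 40 (mod 281).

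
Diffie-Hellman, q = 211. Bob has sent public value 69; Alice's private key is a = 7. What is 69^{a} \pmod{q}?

Shared key K = 69^7 mod 211.
69^1 ≡ 69 (mod 211)
69^2 = (69^1)^2 ≡ 69^2 = 4761 ≡ 119 (mod 211)
69^4 = (69^2)^2 ≡ 119^2 = 14161 ≡ 24 (mod 211)
69^7 = 69^4 · 69^2 · 69^1 ≡ 24 · 119 · 69 ≡ 201 (mod 211).

201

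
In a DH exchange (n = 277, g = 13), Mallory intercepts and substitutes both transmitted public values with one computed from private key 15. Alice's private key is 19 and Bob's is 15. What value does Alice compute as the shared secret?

66

Alice receives Mallory's public value M = 13^15 mod 277 instead of the honest one.
13^1 ≡ 13 (mod 277)
13^2 = (13^1)^2 ≡ 13^2 = 169 ≡ 169 (mod 277)
13^4 = (13^2)^2 ≡ 169^2 = 28561 ≡ 30 (mod 277)
13^8 = (13^4)^2 ≡ 30^2 = 900 ≡ 69 (mod 277)
13^15 = 13^8 · 13^4 · 13^2 · 13^1 ≡ 69 · 30 · 169 · 13 ≡ 4 (mod 277).
So M = 4. Alice computes K = M^19 mod 277.
4^1 ≡ 4 (mod 277)
4^2 = (4^1)^2 ≡ 4^2 = 16 ≡ 16 (mod 277)
4^4 = (4^2)^2 ≡ 16^2 = 256 ≡ 256 (mod 277)
4^8 = (4^4)^2 ≡ 256^2 = 65536 ≡ 164 (mod 277)
4^16 = (4^8)^2 ≡ 164^2 = 26896 ≡ 27 (mod 277)
4^19 = 4^16 · 4^2 · 4^1 ≡ 27 · 16 · 4 ≡ 66 (mod 277).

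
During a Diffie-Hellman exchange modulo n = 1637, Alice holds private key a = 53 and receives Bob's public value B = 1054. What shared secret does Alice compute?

Shared key K = 1054^53 mod 1637.
1054^1 ≡ 1054 (mod 1637)
1054^2 = (1054^1)^2 ≡ 1054^2 = 1110916 ≡ 1030 (mod 1637)
1054^4 = (1054^2)^2 ≡ 1030^2 = 1060900 ≡ 124 (mod 1637)
1054^8 = (1054^4)^2 ≡ 124^2 = 15376 ≡ 643 (mod 1637)
1054^16 = (1054^8)^2 ≡ 643^2 = 413449 ≡ 925 (mod 1637)
1054^32 = (1054^16)^2 ≡ 925^2 = 855625 ≡ 1111 (mod 1637)
1054^53 = 1054^32 · 1054^16 · 1054^4 · 1054^1 ≡ 1111 · 925 · 124 · 1054 ≡ 358 (mod 1637).

358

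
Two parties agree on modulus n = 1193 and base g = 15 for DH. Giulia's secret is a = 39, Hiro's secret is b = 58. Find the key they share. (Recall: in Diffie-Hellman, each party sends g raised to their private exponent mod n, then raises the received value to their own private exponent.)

Hiro sends B = g^b mod n = 15^58 mod 1193.
15^1 ≡ 15 (mod 1193)
15^2 = (15^1)^2 ≡ 15^2 = 225 ≡ 225 (mod 1193)
15^4 = (15^2)^2 ≡ 225^2 = 50625 ≡ 519 (mod 1193)
15^8 = (15^4)^2 ≡ 519^2 = 269361 ≡ 936 (mod 1193)
15^16 = (15^8)^2 ≡ 936^2 = 876096 ≡ 434 (mod 1193)
15^32 = (15^16)^2 ≡ 434^2 = 188356 ≡ 1055 (mod 1193)
15^58 = 15^32 · 15^16 · 15^8 · 15^2 ≡ 1055 · 434 · 936 · 225 ≡ 953 (mod 1193).
So B = 953. Giulia then computes K = B^a mod n = 953^39 mod 1193.
953^1 ≡ 953 (mod 1193)
953^2 = (953^1)^2 ≡ 953^2 = 908209 ≡ 336 (mod 1193)
953^4 = (953^2)^2 ≡ 336^2 = 112896 ≡ 754 (mod 1193)
953^8 = (953^4)^2 ≡ 754^2 = 568516 ≡ 648 (mod 1193)
953^16 = (953^8)^2 ≡ 648^2 = 419904 ≡ 1161 (mod 1193)
953^32 = (953^16)^2 ≡ 1161^2 = 1347921 ≡ 1024 (mod 1193)
953^39 = 953^32 · 953^4 · 953^2 · 953^1 ≡ 1024 · 754 · 336 · 953 ≡ 337 (mod 1193).

337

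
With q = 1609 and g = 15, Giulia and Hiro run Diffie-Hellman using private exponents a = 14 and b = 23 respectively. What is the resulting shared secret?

Giulia sends A = g^a mod q = 15^14 mod 1609.
15^1 ≡ 15 (mod 1609)
15^2 = (15^1)^2 ≡ 15^2 = 225 ≡ 225 (mod 1609)
15^4 = (15^2)^2 ≡ 225^2 = 50625 ≡ 746 (mod 1609)
15^8 = (15^4)^2 ≡ 746^2 = 556516 ≡ 1411 (mod 1609)
15^14 = 15^8 · 15^4 · 15^2 ≡ 1411 · 746 · 225 ≡ 1204 (mod 1609).
So A = 1204. Hiro then computes K = A^b mod q = 1204^23 mod 1609.
1204^1 ≡ 1204 (mod 1609)
1204^2 = (1204^1)^2 ≡ 1204^2 = 1449616 ≡ 1516 (mod 1609)
1204^4 = (1204^2)^2 ≡ 1516^2 = 2298256 ≡ 604 (mod 1609)
1204^8 = (1204^4)^2 ≡ 604^2 = 364816 ≡ 1182 (mod 1609)
1204^16 = (1204^8)^2 ≡ 1182^2 = 1397124 ≡ 512 (mod 1609)
1204^23 = 1204^16 · 1204^4 · 1204^2 · 1204^1 ≡ 512 · 604 · 1516 · 1204 ≡ 1390 (mod 1609).

1390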